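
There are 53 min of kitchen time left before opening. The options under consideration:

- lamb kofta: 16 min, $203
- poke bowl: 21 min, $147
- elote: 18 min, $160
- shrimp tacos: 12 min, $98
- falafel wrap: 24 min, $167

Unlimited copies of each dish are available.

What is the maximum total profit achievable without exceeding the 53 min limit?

By profit per min: lamb kofta 12.69, elote 8.89, shrimp tacos 8.17 lead.
Taking 3×lamb kofta: 48 min used, 609 in profit.
The spare 5 min is too small for any remaining dish, and no exchange beats 609.

609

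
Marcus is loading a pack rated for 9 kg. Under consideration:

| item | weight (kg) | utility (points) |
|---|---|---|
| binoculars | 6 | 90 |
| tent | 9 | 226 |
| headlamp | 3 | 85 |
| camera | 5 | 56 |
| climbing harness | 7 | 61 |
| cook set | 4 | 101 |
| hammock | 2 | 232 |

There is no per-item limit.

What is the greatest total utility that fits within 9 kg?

928

Best packing: 4×hammock — 8 kg, 928 total.
That's the maximum — no swap from here does better than 928.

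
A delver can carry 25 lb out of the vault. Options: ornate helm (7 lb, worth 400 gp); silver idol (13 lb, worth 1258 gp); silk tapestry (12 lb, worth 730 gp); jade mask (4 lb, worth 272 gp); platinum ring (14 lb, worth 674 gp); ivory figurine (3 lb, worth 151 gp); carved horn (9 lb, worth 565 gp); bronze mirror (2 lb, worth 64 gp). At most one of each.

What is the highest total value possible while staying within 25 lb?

1988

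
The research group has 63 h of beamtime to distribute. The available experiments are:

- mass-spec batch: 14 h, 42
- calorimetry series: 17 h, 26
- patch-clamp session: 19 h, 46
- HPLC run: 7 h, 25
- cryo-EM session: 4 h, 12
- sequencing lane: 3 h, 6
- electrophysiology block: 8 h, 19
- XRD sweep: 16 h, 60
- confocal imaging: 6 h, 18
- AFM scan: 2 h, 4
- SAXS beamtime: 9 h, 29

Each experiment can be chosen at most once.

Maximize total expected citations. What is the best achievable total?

The ratio heuristic lands on mass-spec batch + HPLC run + cryo-EM session + sequencing lane + XRD sweep + confocal imaging + AFM scan + SAXS beamtime (196) but leaves 2 h idle.
Replace cryo-EM session and AFM scan with electrophysiology block: the trade gains 3 net, giving 199 at 63 h.
Every other selection either busts 63 h or fails to beat 199.

199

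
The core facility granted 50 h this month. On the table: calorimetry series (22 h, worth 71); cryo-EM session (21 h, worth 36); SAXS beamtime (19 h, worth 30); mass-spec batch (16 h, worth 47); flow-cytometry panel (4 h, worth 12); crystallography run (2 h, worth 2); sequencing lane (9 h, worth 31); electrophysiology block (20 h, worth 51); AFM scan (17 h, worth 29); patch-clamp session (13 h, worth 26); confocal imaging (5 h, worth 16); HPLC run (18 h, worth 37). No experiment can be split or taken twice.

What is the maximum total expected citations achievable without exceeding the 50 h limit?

151

Density check — sequencing lane 3.44, calorimetry series 3.23, confocal imaging 3.20, flow-cytometry panel 3.00 are the best per h.
Filling by ratio: calorimetry series + flow-cytometry panel + crystallography run + sequencing lane + confocal imaging for 132, with 8 h left unused.
Dropping flow-cytometry panel and confocal imaging frees 9 h; slotting in mass-spec batch (16 h) lifts the total to 151 at 49 h.
Every other selection either busts 50 h or fails to beat 151.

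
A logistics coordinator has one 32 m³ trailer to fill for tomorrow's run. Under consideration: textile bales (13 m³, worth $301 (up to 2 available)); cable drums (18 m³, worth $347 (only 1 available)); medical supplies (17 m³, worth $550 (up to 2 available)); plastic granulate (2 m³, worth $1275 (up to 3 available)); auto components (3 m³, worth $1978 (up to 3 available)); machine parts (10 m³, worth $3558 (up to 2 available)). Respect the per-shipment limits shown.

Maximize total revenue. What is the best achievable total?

14897

Taking the top-ratio shipments first gives 3×plastic granulate + 3×auto components + machine parts for 13317 (25 m³).
The 3 m³ tied up in auto components is better spent on machine parts — total rises to 14897 (32 m³).
No other feasible combination exceeds 14897.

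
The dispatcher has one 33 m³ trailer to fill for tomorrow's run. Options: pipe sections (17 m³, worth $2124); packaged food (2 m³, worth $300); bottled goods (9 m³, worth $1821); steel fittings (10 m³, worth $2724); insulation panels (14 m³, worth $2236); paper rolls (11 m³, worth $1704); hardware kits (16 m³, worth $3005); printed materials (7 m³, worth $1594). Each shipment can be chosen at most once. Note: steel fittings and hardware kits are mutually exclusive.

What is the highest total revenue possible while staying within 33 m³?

6854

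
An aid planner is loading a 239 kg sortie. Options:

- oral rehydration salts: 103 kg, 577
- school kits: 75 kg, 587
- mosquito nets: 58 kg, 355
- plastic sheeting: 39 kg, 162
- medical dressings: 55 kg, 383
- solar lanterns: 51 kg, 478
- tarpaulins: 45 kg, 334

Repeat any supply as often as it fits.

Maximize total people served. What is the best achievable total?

2021

Greedy by ratio would take 4×solar lanterns: 204 kg used, total 1912.
Replace solar lanterns with school kits: the trade gains 109 net, giving 2021 at 228 kg.
That's the maximum — no swap from here does better than 2021.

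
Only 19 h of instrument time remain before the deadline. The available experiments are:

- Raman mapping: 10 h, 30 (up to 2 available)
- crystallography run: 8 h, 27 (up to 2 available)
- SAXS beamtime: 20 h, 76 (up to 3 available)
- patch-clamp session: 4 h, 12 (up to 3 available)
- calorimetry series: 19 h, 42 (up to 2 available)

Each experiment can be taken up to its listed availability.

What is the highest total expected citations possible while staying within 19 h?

57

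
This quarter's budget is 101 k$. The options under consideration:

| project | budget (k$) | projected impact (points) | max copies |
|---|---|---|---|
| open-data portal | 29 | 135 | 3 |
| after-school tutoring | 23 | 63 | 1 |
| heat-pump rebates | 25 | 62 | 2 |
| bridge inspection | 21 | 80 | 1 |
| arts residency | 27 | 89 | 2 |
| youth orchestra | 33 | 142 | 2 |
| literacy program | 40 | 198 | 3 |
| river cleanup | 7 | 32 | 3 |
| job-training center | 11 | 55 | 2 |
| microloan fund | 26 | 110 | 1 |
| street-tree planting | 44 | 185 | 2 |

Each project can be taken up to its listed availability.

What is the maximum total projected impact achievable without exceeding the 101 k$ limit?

492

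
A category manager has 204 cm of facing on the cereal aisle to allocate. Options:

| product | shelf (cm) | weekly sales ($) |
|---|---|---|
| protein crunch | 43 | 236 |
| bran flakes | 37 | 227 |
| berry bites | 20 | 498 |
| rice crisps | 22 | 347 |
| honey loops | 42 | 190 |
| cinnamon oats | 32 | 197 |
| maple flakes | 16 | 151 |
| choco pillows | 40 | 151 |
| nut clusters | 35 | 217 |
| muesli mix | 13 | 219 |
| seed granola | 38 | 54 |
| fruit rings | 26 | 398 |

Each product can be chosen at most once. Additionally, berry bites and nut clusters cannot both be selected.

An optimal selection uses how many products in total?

7

Best achievable weekly sales is 2122.
protein crunch + bran flakes + berry bites + rice crisps + cinnamon oats + muesli mix + fruit rings hits 2122 at 193 cm.
All optima have 7 products.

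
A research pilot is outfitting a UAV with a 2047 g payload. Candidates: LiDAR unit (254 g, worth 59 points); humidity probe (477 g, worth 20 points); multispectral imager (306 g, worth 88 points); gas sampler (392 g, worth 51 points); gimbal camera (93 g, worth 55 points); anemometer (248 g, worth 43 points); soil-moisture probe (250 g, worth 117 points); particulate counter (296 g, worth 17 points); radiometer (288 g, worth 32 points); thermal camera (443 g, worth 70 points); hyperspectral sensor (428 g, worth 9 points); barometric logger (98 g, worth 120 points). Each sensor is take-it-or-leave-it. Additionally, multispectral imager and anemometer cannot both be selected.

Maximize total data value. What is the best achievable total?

560

By data value per g: barometric logger 1.22, gimbal camera 0.59, soil-moisture probe 0.47 lead.
Best packing: LiDAR unit + multispectral imager + gas sampler + gimbal camera + soil-moisture probe + thermal camera + barometric logger — 1836 g, 560 total.
Next best is LiDAR unit + multispectral imager + gimbal camera + soil-moisture probe + particulate counter + radiometer + thermal camera + barometric logger at 558 (2028 g) — short by 2.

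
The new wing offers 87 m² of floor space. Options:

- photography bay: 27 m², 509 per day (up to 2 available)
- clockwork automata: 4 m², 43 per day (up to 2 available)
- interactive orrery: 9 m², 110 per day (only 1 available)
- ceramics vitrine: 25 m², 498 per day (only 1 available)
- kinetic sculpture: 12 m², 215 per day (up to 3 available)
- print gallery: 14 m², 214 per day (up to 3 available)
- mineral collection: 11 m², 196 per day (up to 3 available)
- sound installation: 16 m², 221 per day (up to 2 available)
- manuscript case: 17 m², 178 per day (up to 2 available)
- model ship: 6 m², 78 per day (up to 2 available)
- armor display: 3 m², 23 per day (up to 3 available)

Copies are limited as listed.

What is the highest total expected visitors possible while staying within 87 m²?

1633

Ranking by ratio (expected visitors/m²): ceramics vitrine 19.92, photography bay 18.85, kinetic sculpture 17.92.
Filling by ratio: 2×photography bay + ceramics vitrine + model ship for 1594, with 2 m² left unused.
Replace photography bay and model ship with 2×kinetic sculpture + mineral collection: the trade gains 39 net, giving 1633 at 87 m².
No other feasible combination exceeds 1633.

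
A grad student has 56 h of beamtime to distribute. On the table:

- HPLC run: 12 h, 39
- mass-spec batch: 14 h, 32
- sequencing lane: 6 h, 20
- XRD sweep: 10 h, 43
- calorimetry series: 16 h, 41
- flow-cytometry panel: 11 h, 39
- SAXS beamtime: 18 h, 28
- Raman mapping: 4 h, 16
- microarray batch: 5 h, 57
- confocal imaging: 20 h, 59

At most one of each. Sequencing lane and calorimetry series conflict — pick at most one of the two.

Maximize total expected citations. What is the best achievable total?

234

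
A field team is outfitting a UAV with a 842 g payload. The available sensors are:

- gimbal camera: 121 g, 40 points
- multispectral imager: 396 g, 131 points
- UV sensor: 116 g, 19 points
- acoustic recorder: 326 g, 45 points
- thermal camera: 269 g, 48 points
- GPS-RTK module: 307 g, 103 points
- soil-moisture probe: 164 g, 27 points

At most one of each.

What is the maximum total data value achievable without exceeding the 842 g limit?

274

Taking gimbal camera + multispectral imager + GPS-RTK module: 824 g used, 274 in data value.
An exhaustive check of the 128 subsets confirms 274.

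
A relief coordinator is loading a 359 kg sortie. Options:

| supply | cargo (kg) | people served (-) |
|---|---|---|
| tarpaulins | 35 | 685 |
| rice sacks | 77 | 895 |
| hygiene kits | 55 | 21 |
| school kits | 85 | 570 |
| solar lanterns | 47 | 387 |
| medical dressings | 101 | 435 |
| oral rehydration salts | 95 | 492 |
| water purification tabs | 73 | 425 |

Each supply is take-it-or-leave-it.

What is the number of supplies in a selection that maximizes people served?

5

Best achievable people served is 3029.
One optimal bundle: tarpaulins + rice sacks + school kits + solar lanterns + oral rehydration salts (339 kg).
Any selection reaching 3029 contains exactly 5 supplies.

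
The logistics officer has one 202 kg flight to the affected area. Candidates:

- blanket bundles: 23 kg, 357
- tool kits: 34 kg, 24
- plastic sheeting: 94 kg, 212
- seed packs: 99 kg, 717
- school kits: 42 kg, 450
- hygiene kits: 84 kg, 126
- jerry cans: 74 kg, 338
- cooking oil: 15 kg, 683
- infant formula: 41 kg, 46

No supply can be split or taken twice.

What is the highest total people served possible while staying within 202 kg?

2207

Best packing: blanket bundles + seed packs + school kits + cooking oil — 179 kg, 2207 total.
The closest alternative, seed packs + school kits + cooking oil + infant formula, reaches only 1896.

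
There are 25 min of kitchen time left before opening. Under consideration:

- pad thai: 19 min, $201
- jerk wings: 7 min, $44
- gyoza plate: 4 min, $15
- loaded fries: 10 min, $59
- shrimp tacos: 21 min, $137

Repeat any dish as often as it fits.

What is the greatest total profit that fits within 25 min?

Pad thai + gyoza plate uses 23 of the 25 min and totals 216.
Every other selection either busts 25 min or fails to beat 216.

216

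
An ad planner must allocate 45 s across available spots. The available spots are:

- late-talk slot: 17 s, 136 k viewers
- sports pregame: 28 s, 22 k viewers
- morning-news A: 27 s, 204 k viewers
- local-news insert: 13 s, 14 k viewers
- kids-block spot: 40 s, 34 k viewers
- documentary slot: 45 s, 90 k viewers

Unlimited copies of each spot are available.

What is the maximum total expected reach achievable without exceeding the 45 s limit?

340

A density-first pass picks 2×late-talk slot — 272 at 34 s.
Replace late-talk slot with morning-news A: the trade gains 68 net, giving 340 at 44 s.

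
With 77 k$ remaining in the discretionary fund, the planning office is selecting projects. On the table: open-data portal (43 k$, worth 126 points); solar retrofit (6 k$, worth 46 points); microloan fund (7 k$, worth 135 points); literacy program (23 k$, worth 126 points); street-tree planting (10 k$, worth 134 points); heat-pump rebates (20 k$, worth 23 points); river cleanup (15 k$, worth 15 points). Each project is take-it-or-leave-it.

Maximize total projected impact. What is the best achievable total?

The ratio ordering already packs tightly: solar retrofit + microloan fund + literacy program + street-tree planting + heat-pump rebates, 66 k$, 464.
The closest alternative, solar retrofit + microloan fund + literacy program + street-tree planting + river cleanup, reaches only 456.

464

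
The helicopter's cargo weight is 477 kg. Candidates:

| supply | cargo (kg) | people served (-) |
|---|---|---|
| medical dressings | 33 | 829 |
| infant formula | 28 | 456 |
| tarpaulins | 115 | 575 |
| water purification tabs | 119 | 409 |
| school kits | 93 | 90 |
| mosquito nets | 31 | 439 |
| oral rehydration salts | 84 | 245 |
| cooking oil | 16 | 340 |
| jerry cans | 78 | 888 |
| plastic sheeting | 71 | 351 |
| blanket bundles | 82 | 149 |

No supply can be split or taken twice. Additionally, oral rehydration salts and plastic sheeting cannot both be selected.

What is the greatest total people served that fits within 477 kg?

4027

Ranking by ratio (people served/kg): medical dressings 25.12, cooking oil 21.25, infant formula 16.29.
Medical dressings + infant formula + tarpaulins + mosquito nets + cooking oil + jerry cans + plastic sheeting + blanket bundles uses 454 of the 477 kg and totals 4027.
No other feasible combination exceeds 4027.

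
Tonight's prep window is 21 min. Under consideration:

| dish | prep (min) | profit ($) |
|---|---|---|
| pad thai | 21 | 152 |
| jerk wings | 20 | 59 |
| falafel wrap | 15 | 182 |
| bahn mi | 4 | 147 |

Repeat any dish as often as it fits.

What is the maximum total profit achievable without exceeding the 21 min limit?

Density check — bahn mi 36.75, falafel wrap 12.13, pad thai 7.24, jerk wings 2.95 are the best per min.
The ratio ordering already packs tightly: 5×bahn mi, 20 min, 735.
Nothing else within 21 min beats 735.

735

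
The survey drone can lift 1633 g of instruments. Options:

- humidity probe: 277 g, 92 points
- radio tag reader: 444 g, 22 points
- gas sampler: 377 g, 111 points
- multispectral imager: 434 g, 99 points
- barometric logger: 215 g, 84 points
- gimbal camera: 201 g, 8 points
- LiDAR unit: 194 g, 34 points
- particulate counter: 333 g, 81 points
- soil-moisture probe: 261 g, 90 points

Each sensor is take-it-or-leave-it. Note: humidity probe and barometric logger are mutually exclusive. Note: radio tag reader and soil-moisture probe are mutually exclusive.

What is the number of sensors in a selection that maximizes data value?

Optimal total is 465.
For example gas sampler + multispectral imager + barometric logger + particulate counter + soil-moisture probe achieves it, using 1620 g.
Any selection reaching 465 contains exactly 5 sensors.

5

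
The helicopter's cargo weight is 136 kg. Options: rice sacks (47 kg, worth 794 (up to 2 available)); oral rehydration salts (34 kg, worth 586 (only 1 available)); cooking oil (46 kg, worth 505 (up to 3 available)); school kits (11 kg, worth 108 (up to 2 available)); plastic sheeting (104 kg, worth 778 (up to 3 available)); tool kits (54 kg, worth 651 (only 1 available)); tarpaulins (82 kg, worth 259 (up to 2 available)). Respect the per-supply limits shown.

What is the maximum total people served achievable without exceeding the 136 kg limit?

By people served per kg: oral rehydration salts 17.24, rice sacks 16.89, tool kits 12.06 lead.
2×rice sacks + oral rehydration salts uses 128 of the 136 kg and totals 2174.
The spare 8 kg is too small for any remaining supply, and no exchange beats 2174.

2174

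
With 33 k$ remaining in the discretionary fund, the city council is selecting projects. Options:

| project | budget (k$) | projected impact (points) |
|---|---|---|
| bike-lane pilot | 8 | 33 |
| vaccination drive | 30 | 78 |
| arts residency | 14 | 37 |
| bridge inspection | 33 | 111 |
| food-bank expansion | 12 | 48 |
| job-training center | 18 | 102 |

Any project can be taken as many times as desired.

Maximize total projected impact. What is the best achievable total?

Density check — job-training center 5.67, bike-lane pilot 4.12, food-bank expansion 4.00, bridge inspection 3.36 are the best per k$.
Greedy by ratio would take bike-lane pilot + job-training center: 26 k$ used, total 135.
Replace bike-lane pilot with food-bank expansion: the trade gains 15 net, giving 150 at 30 k$.
That's the maximum — no swap from here does better than 150.

150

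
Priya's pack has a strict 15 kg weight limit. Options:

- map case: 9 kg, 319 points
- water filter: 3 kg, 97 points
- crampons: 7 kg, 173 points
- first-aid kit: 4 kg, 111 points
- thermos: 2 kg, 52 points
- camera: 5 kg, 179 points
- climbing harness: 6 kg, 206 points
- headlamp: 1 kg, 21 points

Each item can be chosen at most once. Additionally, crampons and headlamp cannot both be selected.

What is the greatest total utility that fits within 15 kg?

By utility per kg: camera 35.80, map case 35.44, climbing harness 34.33 lead.
A density-first pass picks map case + camera + headlamp — 519 at 15 kg.
Dropping camera and headlamp frees 6 kg; slotting in climbing harness (6 kg) lifts the total to 525 at 15 kg.
The closest alternative, map case + camera + headlamp, reaches only 519.

525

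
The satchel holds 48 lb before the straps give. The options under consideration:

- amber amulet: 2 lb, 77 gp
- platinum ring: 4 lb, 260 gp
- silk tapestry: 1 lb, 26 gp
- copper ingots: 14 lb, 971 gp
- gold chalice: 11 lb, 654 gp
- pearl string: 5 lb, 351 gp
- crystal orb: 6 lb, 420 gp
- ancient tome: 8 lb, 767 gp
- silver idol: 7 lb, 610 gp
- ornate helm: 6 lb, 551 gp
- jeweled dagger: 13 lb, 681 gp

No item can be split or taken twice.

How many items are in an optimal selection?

The maximum value within 48 lb is 3747.
For example amber amulet + copper ingots + pearl string + crystal orb + ancient tome + silver idol + ornate helm achieves it, using 48 lb.
Every optimal selection uses 7 items.

7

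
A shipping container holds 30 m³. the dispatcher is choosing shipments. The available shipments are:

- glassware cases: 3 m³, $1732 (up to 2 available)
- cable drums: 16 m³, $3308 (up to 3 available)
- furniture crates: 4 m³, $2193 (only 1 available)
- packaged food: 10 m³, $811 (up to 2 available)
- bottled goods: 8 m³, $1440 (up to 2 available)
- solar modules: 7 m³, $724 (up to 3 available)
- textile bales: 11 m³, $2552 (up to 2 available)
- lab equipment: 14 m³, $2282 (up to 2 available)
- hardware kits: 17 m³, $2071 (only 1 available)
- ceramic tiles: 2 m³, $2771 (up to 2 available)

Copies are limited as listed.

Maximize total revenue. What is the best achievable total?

14507

By revenue per m³: ceramic tiles 1385.50, glassware cases 577.33, furniture crates 548.25, textile bales 232.00 lead.
The ratio heuristic lands on 2×glassware cases + furniture crates + textile bales + 2×ceramic tiles (13751) but leaves 5 m³ idle.
Replace textile bales with cable drums: the trade gains 756 net, giving 14507 at 30 m³.
No other feasible combination exceeds 14507.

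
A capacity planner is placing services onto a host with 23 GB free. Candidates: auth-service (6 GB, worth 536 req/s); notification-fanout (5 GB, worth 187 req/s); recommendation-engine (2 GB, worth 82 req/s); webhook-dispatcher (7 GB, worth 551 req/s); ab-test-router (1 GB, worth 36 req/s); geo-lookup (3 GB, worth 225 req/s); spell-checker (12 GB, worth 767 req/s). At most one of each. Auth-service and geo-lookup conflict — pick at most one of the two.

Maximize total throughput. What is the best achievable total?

Ranking by ratio (throughput/GB): auth-service 89.33, webhook-dispatcher 78.71, geo-lookup 75.00.
Webhook-dispatcher + ab-test-router + geo-lookup + spell-checker uses 23 of the 23 GB and totals 1579.

1579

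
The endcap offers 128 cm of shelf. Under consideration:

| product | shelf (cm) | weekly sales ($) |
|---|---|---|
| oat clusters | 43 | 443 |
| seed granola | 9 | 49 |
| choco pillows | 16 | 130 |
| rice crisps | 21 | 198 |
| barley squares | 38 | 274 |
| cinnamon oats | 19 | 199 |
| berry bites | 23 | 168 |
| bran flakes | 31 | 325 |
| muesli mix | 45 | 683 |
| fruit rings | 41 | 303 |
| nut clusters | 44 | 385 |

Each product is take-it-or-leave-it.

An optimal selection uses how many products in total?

4

Best achievable weekly sales is 1523.
One optimal bundle: oat clusters + rice crisps + cinnamon oats + muesli mix (128 cm).
Any selection reaching 1523 contains exactly 4 products.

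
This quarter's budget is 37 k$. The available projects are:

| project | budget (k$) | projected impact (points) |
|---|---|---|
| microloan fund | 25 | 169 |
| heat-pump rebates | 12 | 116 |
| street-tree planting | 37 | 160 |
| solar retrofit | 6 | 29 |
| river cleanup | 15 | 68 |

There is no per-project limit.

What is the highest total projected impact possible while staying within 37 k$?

348

By projected impact per k$: heat-pump rebates 9.67, microloan fund 6.76, solar retrofit 4.83 lead.
Best packing: 3×heat-pump rebates — 36 k$, 348 total.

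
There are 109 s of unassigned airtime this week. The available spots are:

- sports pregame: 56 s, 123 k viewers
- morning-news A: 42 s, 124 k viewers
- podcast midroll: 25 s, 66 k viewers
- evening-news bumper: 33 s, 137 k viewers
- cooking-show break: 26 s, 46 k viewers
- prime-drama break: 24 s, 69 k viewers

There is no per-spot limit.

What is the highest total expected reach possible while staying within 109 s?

411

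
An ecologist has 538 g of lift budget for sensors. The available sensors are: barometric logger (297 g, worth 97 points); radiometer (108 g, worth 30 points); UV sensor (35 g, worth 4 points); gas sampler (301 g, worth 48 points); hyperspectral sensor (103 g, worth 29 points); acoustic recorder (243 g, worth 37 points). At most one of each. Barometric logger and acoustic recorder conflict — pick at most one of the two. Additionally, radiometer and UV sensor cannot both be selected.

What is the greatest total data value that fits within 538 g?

Density check — barometric logger 0.33, hyperspectral sensor 0.28, radiometer 0.28 are the best per g.
Taking barometric logger + radiometer + hyperspectral sensor: 508 g used, 156 in data value.
Runner-up barometric logger + UV sensor + hyperspectral sensor tops out at 130.

156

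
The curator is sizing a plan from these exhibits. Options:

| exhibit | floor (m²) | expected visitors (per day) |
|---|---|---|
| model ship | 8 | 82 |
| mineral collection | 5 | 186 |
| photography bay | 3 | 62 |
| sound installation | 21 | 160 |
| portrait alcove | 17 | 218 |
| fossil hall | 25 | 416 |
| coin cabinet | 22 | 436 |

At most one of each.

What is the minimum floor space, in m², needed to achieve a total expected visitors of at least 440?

25

Minimise m² subject to total expected visitors ≥ 440.
Taking mineral collection + photography bay + portrait alcove gives 466 (≥ 440) for 25 m².
Any bundle with less than 25 m² falls short of 440.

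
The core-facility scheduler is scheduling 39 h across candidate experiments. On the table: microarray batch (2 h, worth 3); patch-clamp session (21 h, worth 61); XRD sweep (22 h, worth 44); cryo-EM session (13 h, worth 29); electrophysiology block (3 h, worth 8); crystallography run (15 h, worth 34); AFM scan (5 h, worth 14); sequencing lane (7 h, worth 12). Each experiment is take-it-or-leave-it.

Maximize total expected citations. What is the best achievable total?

104

A density-first pass picks microarray batch + patch-clamp session + electrophysiology block + AFM scan + sequencing lane — 98 at 38 h.
Replace microarray batch and electrophysiology block and sequencing lane with cryo-EM session: the trade gains 6 net, giving 104 at 39 h.
Nothing else within 39 h beats 104.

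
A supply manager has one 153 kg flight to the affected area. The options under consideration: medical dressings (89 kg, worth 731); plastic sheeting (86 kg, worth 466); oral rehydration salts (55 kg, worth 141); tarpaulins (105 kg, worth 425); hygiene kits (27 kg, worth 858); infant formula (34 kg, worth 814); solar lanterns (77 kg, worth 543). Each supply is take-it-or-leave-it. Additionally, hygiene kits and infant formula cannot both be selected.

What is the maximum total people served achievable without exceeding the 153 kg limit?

1589

Best packing: medical dressings + hygiene kits — 116 kg, 1589 total.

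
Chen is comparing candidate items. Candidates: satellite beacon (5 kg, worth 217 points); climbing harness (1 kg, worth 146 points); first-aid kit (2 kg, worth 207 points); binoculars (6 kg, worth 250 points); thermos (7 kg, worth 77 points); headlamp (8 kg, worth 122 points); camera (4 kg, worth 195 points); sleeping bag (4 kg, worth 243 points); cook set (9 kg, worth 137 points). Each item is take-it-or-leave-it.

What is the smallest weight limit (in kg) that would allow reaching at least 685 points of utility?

11

Look for the lowest-weight combination reaching 685.
Taking climbing harness + first-aid kit + camera + sleeping bag gives 791 (≥ 685) for 11 kg.
No combination under 11 kg hits 685.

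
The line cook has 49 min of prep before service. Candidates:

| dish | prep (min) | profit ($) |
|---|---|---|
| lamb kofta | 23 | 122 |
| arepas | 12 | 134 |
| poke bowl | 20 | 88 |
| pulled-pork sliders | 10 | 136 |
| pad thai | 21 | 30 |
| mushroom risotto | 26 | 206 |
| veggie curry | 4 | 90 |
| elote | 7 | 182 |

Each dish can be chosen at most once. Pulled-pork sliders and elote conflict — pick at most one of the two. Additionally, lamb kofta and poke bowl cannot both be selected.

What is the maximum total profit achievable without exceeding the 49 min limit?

612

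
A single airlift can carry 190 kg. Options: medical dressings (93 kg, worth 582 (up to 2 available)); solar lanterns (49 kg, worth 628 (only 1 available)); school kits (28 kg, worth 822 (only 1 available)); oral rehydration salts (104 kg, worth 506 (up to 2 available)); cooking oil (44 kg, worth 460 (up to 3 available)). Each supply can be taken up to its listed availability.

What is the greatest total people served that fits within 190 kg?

Taking solar lanterns + school kits + 2×cooking oil: 165 kg used, 2370 in people served.
Nothing else within 190 kg beats 2370.

2370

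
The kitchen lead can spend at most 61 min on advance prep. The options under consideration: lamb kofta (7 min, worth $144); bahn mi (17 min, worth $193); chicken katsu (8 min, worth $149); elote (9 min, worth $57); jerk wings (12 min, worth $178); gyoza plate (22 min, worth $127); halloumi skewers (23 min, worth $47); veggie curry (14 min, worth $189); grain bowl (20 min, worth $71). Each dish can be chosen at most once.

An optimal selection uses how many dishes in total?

Best achievable profit is 853.
lamb kofta + bahn mi + chicken katsu + jerk wings + veggie curry hits 853 at 58 min.
Every optimal selection uses 5 dishes.

5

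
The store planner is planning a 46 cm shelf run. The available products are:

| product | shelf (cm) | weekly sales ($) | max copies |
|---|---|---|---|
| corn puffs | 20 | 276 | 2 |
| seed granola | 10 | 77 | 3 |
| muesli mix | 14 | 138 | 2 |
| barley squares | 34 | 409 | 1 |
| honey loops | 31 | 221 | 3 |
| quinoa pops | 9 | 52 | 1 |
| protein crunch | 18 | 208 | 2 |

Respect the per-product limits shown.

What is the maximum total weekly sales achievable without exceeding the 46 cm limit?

552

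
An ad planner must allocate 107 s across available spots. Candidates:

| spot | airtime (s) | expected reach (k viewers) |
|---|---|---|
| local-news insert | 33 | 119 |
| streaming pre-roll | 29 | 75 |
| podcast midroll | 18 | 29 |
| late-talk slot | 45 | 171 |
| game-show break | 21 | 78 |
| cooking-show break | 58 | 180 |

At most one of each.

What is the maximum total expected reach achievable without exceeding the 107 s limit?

Local-news insert + late-talk slot + game-show break uses 99 of the 107 s and totals 368.

368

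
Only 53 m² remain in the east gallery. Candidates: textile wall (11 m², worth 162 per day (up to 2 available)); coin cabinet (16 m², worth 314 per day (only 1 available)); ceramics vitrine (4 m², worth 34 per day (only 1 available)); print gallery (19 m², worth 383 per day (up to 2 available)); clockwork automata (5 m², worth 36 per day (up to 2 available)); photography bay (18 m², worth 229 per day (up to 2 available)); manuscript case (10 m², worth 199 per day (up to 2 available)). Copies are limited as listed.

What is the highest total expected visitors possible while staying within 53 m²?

1001

By expected visitors per m²: print gallery 20.16, manuscript case 19.90, coin cabinet 19.62 lead.
Greedy by ratio would take ceramics vitrine + 2×print gallery + manuscript case: 52 m² used, total 999.
Replace ceramics vitrine with clockwork automata: the trade gains 2 net, giving 1001 at 53 m².
That's the maximum — no swap from here does better than 1001.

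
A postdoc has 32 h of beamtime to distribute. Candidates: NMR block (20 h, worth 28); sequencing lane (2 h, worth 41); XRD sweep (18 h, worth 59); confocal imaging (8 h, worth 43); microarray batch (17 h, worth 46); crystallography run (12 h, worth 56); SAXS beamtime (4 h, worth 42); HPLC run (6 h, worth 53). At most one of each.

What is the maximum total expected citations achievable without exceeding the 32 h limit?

Taking sequencing lane + confocal imaging + crystallography run + SAXS beamtime + HPLC run: 32 h used, 235 in expected citations.
Nothing else within 32 h beats 235.

235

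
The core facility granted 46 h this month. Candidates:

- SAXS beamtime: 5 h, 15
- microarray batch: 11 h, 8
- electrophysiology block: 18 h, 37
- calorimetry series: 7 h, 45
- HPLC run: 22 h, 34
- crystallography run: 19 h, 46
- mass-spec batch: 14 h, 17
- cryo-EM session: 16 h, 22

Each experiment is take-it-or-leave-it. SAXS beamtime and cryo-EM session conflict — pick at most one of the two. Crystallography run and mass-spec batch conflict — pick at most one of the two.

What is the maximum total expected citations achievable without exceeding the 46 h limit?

128

By expected citations per h: calorimetry series 6.43, SAXS beamtime 3.00, crystallography run 2.42, electrophysiology block 2.06 lead.
Taking electrophysiology block + calorimetry series + crystallography run: 44 h used, 128 in expected citations.
Every other selection either busts 46 h or breaks a pairing rule or fails to beat 128.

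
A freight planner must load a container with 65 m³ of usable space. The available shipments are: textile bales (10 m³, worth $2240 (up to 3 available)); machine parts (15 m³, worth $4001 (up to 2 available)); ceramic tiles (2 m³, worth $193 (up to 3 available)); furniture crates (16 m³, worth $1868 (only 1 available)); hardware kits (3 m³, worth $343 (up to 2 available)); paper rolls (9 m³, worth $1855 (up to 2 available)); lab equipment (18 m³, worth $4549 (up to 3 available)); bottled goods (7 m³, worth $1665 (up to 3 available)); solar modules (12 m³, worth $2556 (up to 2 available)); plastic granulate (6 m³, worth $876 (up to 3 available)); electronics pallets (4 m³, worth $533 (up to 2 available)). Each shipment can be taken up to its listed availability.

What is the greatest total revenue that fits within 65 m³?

Greedy by ratio would take 2×machine parts + hardware kits + lab equipment + 2×bottled goods: 65 m³ used, total 16224.
Dropping hardware kits and bottled goods frees 10 m³; slotting in textile bales (10 m³) lifts the total to 16456 at 65 m³.
Every other selection either busts 65 m³ or exceeds an availability limit or fails to beat 16456.

16456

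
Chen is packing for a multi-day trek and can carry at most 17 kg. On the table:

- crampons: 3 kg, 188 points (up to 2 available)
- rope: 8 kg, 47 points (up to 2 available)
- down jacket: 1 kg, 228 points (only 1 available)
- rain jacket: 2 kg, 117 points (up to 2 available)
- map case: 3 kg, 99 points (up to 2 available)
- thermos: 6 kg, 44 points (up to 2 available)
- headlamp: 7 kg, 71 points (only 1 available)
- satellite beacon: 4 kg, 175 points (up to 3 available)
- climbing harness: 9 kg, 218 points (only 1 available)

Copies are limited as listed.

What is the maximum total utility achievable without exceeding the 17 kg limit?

Density check — down jacket 228.00, crampons 62.67, rain jacket 58.50, satellite beacon 43.75 are the best per kg.
Greedy by ratio would take 2×crampons + down jacket + 2×rain jacket + satellite beacon: 15 kg used, total 1013.
The 2 kg tied up in rain jacket is better spent on satellite beacon — total rises to 1071 (17 kg).
That's the maximum — no swap from here does better than 1071.

1071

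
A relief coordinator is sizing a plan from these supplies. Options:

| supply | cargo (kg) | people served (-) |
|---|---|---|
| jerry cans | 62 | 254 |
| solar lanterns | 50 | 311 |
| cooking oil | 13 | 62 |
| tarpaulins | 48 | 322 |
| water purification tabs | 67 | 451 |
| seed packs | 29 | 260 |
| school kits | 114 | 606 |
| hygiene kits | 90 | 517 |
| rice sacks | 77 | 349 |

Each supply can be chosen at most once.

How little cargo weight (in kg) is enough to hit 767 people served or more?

109

Minimise kg subject to total people served ≥ 767.
cooking oil + water purification tabs + seed packs reaches 773 using 109 kg.
No combination under 109 kg hits 767.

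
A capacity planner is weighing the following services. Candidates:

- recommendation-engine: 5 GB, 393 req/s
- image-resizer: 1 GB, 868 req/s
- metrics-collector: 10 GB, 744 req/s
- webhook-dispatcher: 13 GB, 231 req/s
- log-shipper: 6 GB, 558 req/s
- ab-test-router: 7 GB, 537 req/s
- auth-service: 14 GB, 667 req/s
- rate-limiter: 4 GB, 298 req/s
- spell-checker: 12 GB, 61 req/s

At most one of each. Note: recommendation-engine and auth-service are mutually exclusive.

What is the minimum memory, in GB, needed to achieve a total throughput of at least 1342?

Minimise GB subject to total throughput ≥ 1342.
image-resizer + log-shipper: 1426 throughput at 7 GB.
Any bundle with less than 7 GB falls short of 1342.

7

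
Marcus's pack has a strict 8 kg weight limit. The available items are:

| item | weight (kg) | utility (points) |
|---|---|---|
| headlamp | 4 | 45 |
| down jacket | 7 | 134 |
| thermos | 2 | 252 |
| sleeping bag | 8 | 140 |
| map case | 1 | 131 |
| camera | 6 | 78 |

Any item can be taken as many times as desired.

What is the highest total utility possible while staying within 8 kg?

1048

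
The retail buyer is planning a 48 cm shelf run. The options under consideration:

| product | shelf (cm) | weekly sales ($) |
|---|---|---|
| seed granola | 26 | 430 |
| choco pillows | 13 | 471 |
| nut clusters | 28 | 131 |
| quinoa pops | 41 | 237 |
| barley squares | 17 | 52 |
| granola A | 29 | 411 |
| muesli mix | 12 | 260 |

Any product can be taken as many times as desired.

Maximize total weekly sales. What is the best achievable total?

Ranking by ratio (weekly sales/cm): choco pillows 36.23, muesli mix 21.67, seed granola 16.54.
Taking 3×choco pillows: 39 cm used, 1413 in weekly sales.
That's the maximum — no swap from here does better than 1413.

1413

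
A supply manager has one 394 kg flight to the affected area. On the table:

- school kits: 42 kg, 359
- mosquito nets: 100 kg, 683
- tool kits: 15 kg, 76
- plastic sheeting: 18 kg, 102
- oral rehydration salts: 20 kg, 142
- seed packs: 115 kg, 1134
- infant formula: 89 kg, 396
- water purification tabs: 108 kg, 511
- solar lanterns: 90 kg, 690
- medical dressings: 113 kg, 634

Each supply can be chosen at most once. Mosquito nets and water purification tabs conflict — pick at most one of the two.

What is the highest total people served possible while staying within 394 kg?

3110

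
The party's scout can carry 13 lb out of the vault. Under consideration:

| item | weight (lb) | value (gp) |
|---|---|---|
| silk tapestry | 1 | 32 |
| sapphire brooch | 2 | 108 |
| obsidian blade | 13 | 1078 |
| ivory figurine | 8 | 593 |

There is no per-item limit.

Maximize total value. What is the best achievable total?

Density check — obsidian blade 82.92, ivory figurine 74.12, sapphire brooch 54.00 are the best per lb.
Best packing: obsidian blade — 13 lb, 1078 total.

1078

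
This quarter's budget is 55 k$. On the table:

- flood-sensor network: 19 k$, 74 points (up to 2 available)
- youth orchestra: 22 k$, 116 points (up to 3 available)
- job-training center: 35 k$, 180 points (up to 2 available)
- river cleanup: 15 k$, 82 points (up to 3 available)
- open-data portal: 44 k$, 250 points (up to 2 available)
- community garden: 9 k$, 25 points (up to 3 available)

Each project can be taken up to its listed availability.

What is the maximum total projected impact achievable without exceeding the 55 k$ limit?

280

Taking the top-ratio projects first gives open-data portal + community garden for 275 (53 k$).
Dropping open-data portal and community garden frees 53 k$; slotting in youth orchestra + 2×river cleanup (52 k$) lifts the total to 280 at 52 k$.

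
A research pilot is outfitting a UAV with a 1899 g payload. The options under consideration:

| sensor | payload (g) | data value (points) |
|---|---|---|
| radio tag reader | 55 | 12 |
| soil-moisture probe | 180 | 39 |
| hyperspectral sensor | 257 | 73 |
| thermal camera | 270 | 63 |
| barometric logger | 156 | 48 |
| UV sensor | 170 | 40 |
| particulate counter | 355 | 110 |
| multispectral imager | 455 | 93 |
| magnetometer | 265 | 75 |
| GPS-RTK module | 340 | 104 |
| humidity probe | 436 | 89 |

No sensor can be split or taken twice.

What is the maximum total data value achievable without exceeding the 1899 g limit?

525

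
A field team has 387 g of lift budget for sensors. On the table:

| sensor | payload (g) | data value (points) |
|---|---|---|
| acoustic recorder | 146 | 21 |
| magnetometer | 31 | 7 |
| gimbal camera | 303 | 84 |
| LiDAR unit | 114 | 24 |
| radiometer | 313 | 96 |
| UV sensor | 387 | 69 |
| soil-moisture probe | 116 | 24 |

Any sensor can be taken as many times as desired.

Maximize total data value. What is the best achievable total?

110

Best packing: 2×magnetometer + radiometer — 375 g, 110 total.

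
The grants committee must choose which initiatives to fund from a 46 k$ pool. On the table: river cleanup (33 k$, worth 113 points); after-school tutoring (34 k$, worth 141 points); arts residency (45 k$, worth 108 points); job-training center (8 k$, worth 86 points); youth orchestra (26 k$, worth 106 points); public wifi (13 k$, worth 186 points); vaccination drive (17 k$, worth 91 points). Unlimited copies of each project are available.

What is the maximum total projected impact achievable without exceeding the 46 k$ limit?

558

3×public wifi uses 39 of the 46 k$ and totals 558.
Every other selection either busts 46 k$ or fails to beat 558.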